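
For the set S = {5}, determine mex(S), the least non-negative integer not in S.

0

0 is not in the set, so the mex is 0.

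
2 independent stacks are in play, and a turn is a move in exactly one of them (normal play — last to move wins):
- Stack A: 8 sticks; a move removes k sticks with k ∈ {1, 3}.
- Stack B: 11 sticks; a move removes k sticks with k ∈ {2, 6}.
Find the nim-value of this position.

1

For stack A, compute g(0), g(1), … with moves {1, 3}:
g(0) = mex{} = 0
g(1) = mex{0} = 1
g(2) = mex{1} = 0
g(3) = mex{0} = 1
g(4) = mex{1} = 0
g(5) = mex{0} = 1
g(6) = mex{1} = 0
g(7) = mex{0} = 1
g(8) = mex{1} = 0
So g(8) = 0.
Build the Grundy sequence for stack B with g(k) = mex{g(k−s) : s ∈ {2, 6}, s ≤ k}:
k:     0  1  2  3  4  5  6  7  8  9 10 11
g(k):  0  0  1  1  0  0  1  1  0  0  1  1
So g(11) = 1.
By the Sprague-Grundy theorem, the Grundy value of a sum of independent games is the XOR of the component values.
Combined value = 0 ⊕ 1 = 1.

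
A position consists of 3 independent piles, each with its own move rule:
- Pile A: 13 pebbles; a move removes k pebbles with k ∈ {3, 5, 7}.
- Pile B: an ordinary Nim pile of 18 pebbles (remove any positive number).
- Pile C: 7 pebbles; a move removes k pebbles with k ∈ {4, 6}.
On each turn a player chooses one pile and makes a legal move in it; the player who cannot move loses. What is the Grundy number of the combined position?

18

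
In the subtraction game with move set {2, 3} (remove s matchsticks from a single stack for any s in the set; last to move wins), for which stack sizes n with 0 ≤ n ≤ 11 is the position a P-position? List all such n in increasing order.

0, 1, 5, 6, 10, 11

Build the Grundy sequence with g(k) = mex{g(k−s) : s ∈ {2, 3}, s ≤ k}:
g(0) = mex{} = 0
g(1) = mex{} = 0
g(2) = mex{0} = 1
g(3) = mex{0} = 1
g(4) = mex{0,1} = 2
g(5) = mex{1} = 0
g(6) = mex{1,2} = 0
g(7) = mex{0,2} = 1
g(8) = mex{0} = 1
g(9) = mex{0,1} = 2
g(10) = mex{1} = 0
g(11) = mex{1,2} = 0
The P-positions (g = 0) in 0..11 are 0, 1, 5, 6, 10, 11.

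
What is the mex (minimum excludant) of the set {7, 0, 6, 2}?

0 is in the set but 1 is not, so the mex is 1.

1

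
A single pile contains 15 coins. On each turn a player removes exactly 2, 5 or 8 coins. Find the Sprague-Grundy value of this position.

Build the Grundy sequence with g(k) = mex{g(k−s) : s ∈ {2, 5, 8}, s ≤ k}:
k:     0  1  2  3  4  5  6  7  8  9 10 11 12 13 14 15
g(k):  0  0  1  1  0  2  1  0  2  1  0  0  1  1  0  2
So g(15) = 2.

2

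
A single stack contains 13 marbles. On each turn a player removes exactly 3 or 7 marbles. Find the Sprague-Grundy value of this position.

1

Build the Grundy sequence with g(k) = mex{g(k−s) : s ∈ {3, 7}, s ≤ k}:
g(0) = mex{} = 0
g(1) = mex{} = 0
g(2) = mex{} = 0
g(3) = mex{0} = 1
g(4) = mex{0} = 1
g(5) = mex{0} = 1
g(6) = mex{1} = 0
g(7) = mex{0,1} = 2
g(8) = mex{0,1} = 2
g(9) = mex{0} = 1
g(10) = mex{1,2} = 0
g(11) = mex{1,2} = 0
g(12) = mex{1} = 0
g(13) = mex{0} = 1
So g(13) = 1.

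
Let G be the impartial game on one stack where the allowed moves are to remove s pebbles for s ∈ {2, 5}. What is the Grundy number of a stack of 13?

1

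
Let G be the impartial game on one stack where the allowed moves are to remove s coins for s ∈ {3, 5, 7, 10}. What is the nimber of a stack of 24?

3

Build the Grundy sequence with g(k) = mex{g(k−s) : s ∈ {3, 5, 7, 10}, s ≤ k}:
k:     0  1  2  3  4  5  6  7  8  9 10 11 12 13 14 15 16 17 18 19 20 21 22 23 24
g(k):  0  0  0  1  1  1  2  2  2  3  3  3  4  0  0  0  1  1  1  2  2  2  3  3  3
So g(24) = 3.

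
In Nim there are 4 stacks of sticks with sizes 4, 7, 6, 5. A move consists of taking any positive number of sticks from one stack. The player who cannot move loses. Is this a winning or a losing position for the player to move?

Losing position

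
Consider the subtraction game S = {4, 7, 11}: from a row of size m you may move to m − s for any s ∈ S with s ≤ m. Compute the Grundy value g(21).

1

Build the Grundy sequence with g(k) = mex{g(k−s) : s ∈ {4, 7, 11}, s ≤ k}:
k:     0  1  2  3  4  5  6  7  8  9 10 11 12 13 14 15 16 17 18 19 20 21
g(k):  0  0  0  0  1  1  1  1  2  2  2  2  3  3  3  0  0  0  0  1  1  1
So g(21) = 1.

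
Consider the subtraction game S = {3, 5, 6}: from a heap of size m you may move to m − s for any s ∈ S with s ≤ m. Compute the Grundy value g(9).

0

Compute g(0), g(1), … for moves {3, 5, 6}:
g(0) = mex{} = 0
g(1) = mex{} = 0
g(2) = mex{} = 0
g(3) = mex{0} = 1
g(4) = mex{0} = 1
g(5) = mex{0} = 1
g(6) = mex{0,1} = 2
g(7) = mex{0,1} = 2
g(8) = mex{0,1} = 2
g(9) = mex{1,2} = 0
So g(9) = 0.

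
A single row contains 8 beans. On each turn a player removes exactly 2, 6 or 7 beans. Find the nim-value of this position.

2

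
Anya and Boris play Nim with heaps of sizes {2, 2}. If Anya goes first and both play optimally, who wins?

Boris wins

Nim-sum: 2 XOR 2 = 0.
The nim-sum is 0, so this is a P-position: the player to move is in a losing position under optimal play; Anya is about to move from it and so loses — Boris wins.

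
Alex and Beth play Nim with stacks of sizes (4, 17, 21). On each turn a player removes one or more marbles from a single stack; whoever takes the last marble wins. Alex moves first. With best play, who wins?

Beth wins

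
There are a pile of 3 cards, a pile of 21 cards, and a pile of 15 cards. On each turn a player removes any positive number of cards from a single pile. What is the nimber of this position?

25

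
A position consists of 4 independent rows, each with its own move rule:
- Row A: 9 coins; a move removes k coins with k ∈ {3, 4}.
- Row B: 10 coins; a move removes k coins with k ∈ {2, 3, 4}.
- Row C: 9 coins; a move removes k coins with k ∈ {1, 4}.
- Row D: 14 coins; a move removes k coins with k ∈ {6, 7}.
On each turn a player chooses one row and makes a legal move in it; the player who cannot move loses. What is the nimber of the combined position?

Grundy values for row A (subtraction set {3, 4}):
g(0) = mex{} = 0
g(1) = mex{} = 0
g(2) = mex{} = 0
g(3) = mex{0} = 1
g(4) = mex{0} = 1
g(5) = mex{0} = 1
g(6) = mex{0,1} = 2
g(7) = mex{1} = 0
g(8) = mex{1} = 0
g(9) = mex{1,2} = 0
So g(9) = 0.
For row B, compute g(0), g(1), … with moves {2, 3, 4}:
g(0) = mex{} = 0
g(1) = mex{} = 0
g(2) = mex{0} = 1
g(3) = mex{0} = 1
g(4) = mex{0,1} = 2
g(5) = mex{0,1} = 2
g(6) = mex{1,2} = 0
g(7) = mex{1,2} = 0
g(8) = mex{0,2} = 1
g(9) = mex{0,2} = 1
g(10) = mex{0,1} = 2
So g(10) = 2.
Grundy values for row C (subtraction set {1, 4}):
k:     0  1  2  3  4  5  6  7  8  9
g(k):  0  1  0  1  2  0  1  0  1  2
So g(9) = 2.
Grundy values for row D (subtraction set {6, 7}):
k:     0  1  2  3  4  5  6  7  8  9 10 11 12 13 14
g(k):  0  0  0  0  0  0  1  1  1  1  1  1  2  0  0
So g(14) = 0.
The value of a disjunctive sum is the nim-sum of the parts.
Combined value = 0 ⊕ 2 ⊕ 2 ⊕ 0 = 0.

0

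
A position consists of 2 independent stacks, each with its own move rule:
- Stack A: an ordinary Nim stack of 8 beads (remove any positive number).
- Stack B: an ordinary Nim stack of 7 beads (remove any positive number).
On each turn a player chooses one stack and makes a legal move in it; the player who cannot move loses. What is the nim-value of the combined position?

15

Stack A is a plain Nim stack of size 8, so its Grundy value is 8.
Stack B is a plain Nim stack of size 7, so its Grundy value is 7.
By the Sprague-Grundy theorem, the Grundy value of a sum of independent games is the XOR of the component values.
Combined value = 8 ⊕ 7 = 15.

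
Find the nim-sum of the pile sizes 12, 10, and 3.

In binary:
  1100  (12)
  1010  (10)
  0011  (3)
  ----
  0101  (5)

5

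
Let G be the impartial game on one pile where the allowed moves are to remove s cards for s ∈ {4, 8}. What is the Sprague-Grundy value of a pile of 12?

Grundy values for subtraction set {4, 8}:
k:     0  1  2  3  4  5  6  7  8  9 10 11 12
g(k):  0  0  0  0  1  1  1  1  2  2  2  2  0
So g(12) = 0.

0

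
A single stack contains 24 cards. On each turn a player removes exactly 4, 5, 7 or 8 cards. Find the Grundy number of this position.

0

Grundy values for subtraction set {4, 5, 7, 8}:
k:     0  1  2  3  4  5  6  7  8  9 10 11 12 13 14 15 16 17 18 19 20 21 22 23 24
g(k):  0  0  0  0  1  1  1  1  2  2  2  2  0  0  0  0  1  1  1  1  2  2  2  2  0
So g(24) = 0.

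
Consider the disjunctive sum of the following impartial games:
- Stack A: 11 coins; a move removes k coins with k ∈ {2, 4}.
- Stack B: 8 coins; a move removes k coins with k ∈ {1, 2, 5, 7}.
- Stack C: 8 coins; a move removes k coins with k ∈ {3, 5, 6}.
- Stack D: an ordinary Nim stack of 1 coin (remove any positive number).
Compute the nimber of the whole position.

3

Build the Grundy sequence for stack A with g(k) = mex{g(k−s) : s ∈ {2, 4}, s ≤ k}:
k:     0  1  2  3  4  5  6  7  8  9 10 11
g(k):  0  0  1  1  2  2  0  0  1  1  2  2
So g(11) = 2.
Grundy values for stack B (subtraction set {1, 2, 5, 7}):
g(0) = mex{} = 0
g(1) = mex{0} = 1
g(2) = mex{0,1} = 2
g(3) = mex{1,2} = 0
g(4) = mex{0,2} = 1
g(5) = mex{0,1} = 2
g(6) = mex{1,2} = 0
g(7) = mex{0,2} = 1
g(8) = mex{0,1} = 2
So g(8) = 2.
For stack C, compute g(0), g(1), … with moves {3, 5, 6}:
g(0) = mex{} = 0
g(1) = mex{} = 0
g(2) = mex{} = 0
g(3) = mex{0} = 1
g(4) = mex{0} = 1
g(5) = mex{0} = 1
g(6) = mex{0,1} = 2
g(7) = mex{0,1} = 2
g(8) = mex{0,1} = 2
So g(8) = 2.
Stack D is a plain Nim stack of size 1, so its Grundy value is 1.
The value of a disjunctive sum is the nim-sum of the parts.
Combined value = 2 ⊕ 2 ⊕ 2 ⊕ 1 = 3.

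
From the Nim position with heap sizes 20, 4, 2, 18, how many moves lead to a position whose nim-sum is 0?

Compute the nim-sum pairwise:
20 ⊕ 4 = 16
16 ⊕ 2 = 18
18 ⊕ 18 = 0
The nim-sum is already 0, so every move leaves a nonzero nim-sum — there are no winning moves.

0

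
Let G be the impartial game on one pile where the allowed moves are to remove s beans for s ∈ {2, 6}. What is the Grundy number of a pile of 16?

0

Compute g(0), g(1), … for moves {2, 6}:
k:     0  1  2  3  4  5  6  7  8  9 10 11 12 13 14 15 16
g(k):  0  0  1  1  0  0  1  1  0  0  1  1  0  0  1  1  0
So g(16) = 0.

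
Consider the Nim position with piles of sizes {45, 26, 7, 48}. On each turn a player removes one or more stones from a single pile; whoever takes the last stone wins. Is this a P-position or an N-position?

P-position

Bitwise XOR of the heap sizes:
  101101  (45)
  011010  (26)
  000111  (7)
  110000  (48)
  ------
  000000  (0)
The nim-sum is 0, so this is a P-position: the player to move is in a losing position under optimal play.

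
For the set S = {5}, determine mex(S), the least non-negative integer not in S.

0 is not in the set, so the mex is 0.

0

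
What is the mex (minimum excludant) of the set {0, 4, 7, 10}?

1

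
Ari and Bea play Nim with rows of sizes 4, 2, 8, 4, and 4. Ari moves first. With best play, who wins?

Ari wins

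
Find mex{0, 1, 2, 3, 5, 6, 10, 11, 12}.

4

The values 0, 1, 2, 3 are all present; 4 is the first non-negative integer missing from the set.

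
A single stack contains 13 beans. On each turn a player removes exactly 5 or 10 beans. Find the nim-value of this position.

Compute g(0), g(1), … for moves {5, 10}:
g(0) = mex{} = 0
g(1) = mex{} = 0
g(2) = mex{} = 0
g(3) = mex{} = 0
g(4) = mex{} = 0
g(5) = mex{0} = 1
g(6) = mex{0} = 1
g(7) = mex{0} = 1
g(8) = mex{0} = 1
g(9) = mex{0} = 1
g(10) = mex{0,1} = 2
g(11) = mex{0,1} = 2
g(12) = mex{0,1} = 2
g(13) = mex{0,1} = 2
So g(13) = 2.

2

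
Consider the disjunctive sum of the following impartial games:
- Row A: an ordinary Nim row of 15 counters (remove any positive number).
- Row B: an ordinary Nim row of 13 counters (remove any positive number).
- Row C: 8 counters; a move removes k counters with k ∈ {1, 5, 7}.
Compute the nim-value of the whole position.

2

Row A is a plain Nim row of size 15, so its Grundy value is 15.
Row B is a plain Nim row of size 13, so its Grundy value is 13.
Grundy values for row C (subtraction set {1, 5, 7}):
g(0) = mex{} = 0
g(1) = mex{0} = 1
g(2) = mex{1} = 0
g(3) = mex{0} = 1
g(4) = mex{1} = 0
g(5) = mex{0} = 1
g(6) = mex{1} = 0
g(7) = mex{0} = 1
g(8) = mex{1} = 0
So g(8) = 0.
By the Sprague-Grundy theorem, the Grundy value of a sum of independent games is the XOR of the component values.
Combined value = 15 XOR 13 XOR 0 = 2.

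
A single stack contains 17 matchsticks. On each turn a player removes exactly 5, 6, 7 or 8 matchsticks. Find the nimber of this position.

0

Grundy values for subtraction set {5, 6, 7, 8}:
k:     0  1  2  3  4  5  6  7  8  9 10 11 12 13 14 15 16 17
g(k):  0  0  0  0  0  1  1  1  1  1  2  2  2  0  0  0  0  0
So g(17) = 0.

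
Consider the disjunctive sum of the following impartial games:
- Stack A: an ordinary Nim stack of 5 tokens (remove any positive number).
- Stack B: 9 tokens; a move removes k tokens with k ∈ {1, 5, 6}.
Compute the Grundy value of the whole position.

Stack A is a plain Nim stack of size 5, so its Grundy value is 5.
Build the Grundy sequence for stack B with g(k) = mex{g(k−s) : s ∈ {1, 5, 6}, s ≤ k}:
k:     0  1  2  3  4  5  6  7  8  9
g(k):  0  1  0  1  0  1  2  3  2  3
So g(9) = 3.
By the Sprague-Grundy theorem, the Grundy value of a sum of independent games is the XOR of the component values.
Combined value = 5 ⊕ 3 = 6.

6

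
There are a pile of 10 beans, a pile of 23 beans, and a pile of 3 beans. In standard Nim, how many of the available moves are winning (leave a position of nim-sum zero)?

Bitwise XOR of the heap sizes:
  01010  (10)
  10111  (23)
  00011  (3)
  -----
  11110  (30)
The overall nim-sum is X = 30. A pile of size p has a winning move iff p XOR X < p (reduce it to p XOR X).
  10: 10 XOR 30 = 20 ≥ 10 — no move.
  23: 23 XOR 30 = 9 < 23 — winning move (to 9).
  3: 3 XOR 30 = 29 ≥ 3 — no move.
That gives 1 winning move.

1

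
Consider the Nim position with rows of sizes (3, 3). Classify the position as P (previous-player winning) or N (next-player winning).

In binary:
  11  (3)
  11  (3)
  --
  00  (0)
The nim-sum is 0, so this is a P-position: the player to move is in a losing position under optimal play.

P-position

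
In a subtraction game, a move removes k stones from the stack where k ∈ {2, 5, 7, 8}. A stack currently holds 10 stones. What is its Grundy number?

Compute g(0), g(1), … for moves {2, 5, 7, 8}:
g(0) = mex{} = 0
g(1) = mex{} = 0
g(2) = mex{0} = 1
g(3) = mex{0} = 1
g(4) = mex{1} = 0
g(5) = mex{0,1} = 2
g(6) = mex{0} = 1
g(7) = mex{0,1,2} = 3
g(8) = mex{0,1} = 2
g(9) = mex{0,1,3} = 2
g(10) = mex{1,2} = 0
So g(10) = 0.

0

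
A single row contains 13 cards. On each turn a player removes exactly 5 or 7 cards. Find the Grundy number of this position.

Compute g(0), g(1), … for moves {5, 7}:
g(0) = mex{} = 0
g(1) = mex{} = 0
g(2) = mex{} = 0
g(3) = mex{} = 0
g(4) = mex{} = 0
g(5) = mex{0} = 1
g(6) = mex{0} = 1
g(7) = mex{0} = 1
g(8) = mex{0} = 1
g(9) = mex{0} = 1
g(10) = mex{0,1} = 2
g(11) = mex{0,1} = 2
g(12) = mex{1} = 0
g(13) = mex{1} = 0
So g(13) = 0.

0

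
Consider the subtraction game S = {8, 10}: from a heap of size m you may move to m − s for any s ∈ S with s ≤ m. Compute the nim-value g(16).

2

Compute g(0), g(1), … for moves {8, 10}:
k:     0  1  2  3  4  5  6  7  8  9 10 11 12 13 14 15 16
g(k):  0  0  0  0  0  0  0  0  1  1  1  1  1  1  1  1  2
So g(16) = 2.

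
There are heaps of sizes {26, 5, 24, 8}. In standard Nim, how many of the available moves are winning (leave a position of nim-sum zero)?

Nim-sum: 26 ⊕ 5 ⊕ 24 ⊕ 8 = 15.
The overall nim-sum is X = 15. A heap of size p has a winning move iff p XOR X < p (reduce it to p XOR X).
  26: 26 XOR 15 = 21 < 26 — winning move (to 21).
  5: 5 XOR 15 = 10 ≥ 5 — no move.
  24: 24 XOR 15 = 23 < 24 — winning move (to 23).
  8: 8 XOR 15 = 7 < 8 — winning move (to 7).
That gives 3 winning moves.

3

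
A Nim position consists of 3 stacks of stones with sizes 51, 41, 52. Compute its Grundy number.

46

Nim-sum: 51 ⊕ 41 ⊕ 52 = 46.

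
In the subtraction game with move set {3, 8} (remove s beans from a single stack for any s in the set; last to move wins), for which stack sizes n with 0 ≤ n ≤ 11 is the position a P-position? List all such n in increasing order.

0, 1, 2, 6, 7, 11

Grundy values for subtraction set {3, 8}:
k:     0  1  2  3  4  5  6  7  8  9 10 11
g(k):  0  0  0  1  1  1  0  0  2  1  1  0
The P-positions (g = 0) in 0..11 are 0, 1, 2, 6, 7, 11.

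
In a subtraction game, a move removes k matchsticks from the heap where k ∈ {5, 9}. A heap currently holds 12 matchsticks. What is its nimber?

2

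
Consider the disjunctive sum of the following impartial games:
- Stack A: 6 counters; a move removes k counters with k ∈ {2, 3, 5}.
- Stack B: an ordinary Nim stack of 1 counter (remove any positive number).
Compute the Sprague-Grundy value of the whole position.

2

Build the Grundy sequence for stack A with g(k) = mex{g(k−s) : s ∈ {2, 3, 5}, s ≤ k}:
g(0) = mex{} = 0
g(1) = mex{} = 0
g(2) = mex{0} = 1
g(3) = mex{0} = 1
g(4) = mex{0,1} = 2
g(5) = mex{0,1} = 2
g(6) = mex{0,1,2} = 3
So g(6) = 3.
Stack B is a plain Nim stack of size 1, so its Grundy value is 1.
The value of a disjunctive sum is the nim-sum of the parts.
Combined value = 3 XOR 1 = 2.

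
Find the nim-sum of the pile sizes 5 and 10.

15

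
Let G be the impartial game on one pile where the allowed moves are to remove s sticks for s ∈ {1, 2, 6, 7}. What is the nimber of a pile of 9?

1

Grundy values for subtraction set {1, 2, 6, 7}:
g(0) = mex{} = 0
g(1) = mex{0} = 1
g(2) = mex{0,1} = 2
g(3) = mex{1,2} = 0
g(4) = mex{0,2} = 1
g(5) = mex{0,1} = 2
g(6) = mex{0,1,2} = 3
g(7) = mex{0,1,2,3} = 4
g(8) = mex{1,2,3,4} = 0
g(9) = mex{0,2,4} = 1
So g(9) = 1.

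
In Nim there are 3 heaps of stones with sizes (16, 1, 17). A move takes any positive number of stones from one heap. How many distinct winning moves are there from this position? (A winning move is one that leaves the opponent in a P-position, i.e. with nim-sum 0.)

0

Compute the nim-sum pairwise:
16 XOR 1 = 17
17 XOR 17 = 0
The nim-sum is already 0, so every move leaves a nonzero nim-sum — there are no winning moves.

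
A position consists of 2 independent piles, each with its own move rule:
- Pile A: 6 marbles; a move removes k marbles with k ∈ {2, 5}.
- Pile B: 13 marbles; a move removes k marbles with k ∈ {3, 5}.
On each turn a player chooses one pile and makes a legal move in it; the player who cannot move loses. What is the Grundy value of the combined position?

0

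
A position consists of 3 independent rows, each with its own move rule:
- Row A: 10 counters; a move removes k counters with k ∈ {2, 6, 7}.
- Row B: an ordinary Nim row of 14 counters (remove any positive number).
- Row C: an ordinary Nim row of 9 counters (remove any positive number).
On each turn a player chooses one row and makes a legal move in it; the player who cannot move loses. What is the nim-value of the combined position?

4

Grundy values for row A (subtraction set {2, 6, 7}):
g(0) = mex{} = 0
g(1) = mex{} = 0
g(2) = mex{0} = 1
g(3) = mex{0} = 1
g(4) = mex{1} = 0
g(5) = mex{1} = 0
g(6) = mex{0} = 1
g(7) = mex{0} = 1
g(8) = mex{0,1} = 2
g(9) = mex{1} = 0
g(10) = mex{0,1,2} = 3
So g(10) = 3.
Row B is a plain Nim row of size 14, so its Grundy value is 14.
Row C is a plain Nim row of size 9, so its Grundy value is 9.
The value of a disjunctive sum is the nim-sum of the parts.
Combined value = 3 ⊕ 14 ⊕ 9 = 4.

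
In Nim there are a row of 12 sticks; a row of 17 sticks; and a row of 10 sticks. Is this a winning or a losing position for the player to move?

Winning position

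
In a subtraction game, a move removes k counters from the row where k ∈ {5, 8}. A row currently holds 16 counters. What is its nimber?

Compute g(0), g(1), … for moves {5, 8}:
k:     0  1  2  3  4  5  6  7  8  9 10 11 12 13 14 15 16
g(k):  0  0  0  0  0  1  1  1  1  1  2  2  2  0  0  0  0
So g(16) = 0.

0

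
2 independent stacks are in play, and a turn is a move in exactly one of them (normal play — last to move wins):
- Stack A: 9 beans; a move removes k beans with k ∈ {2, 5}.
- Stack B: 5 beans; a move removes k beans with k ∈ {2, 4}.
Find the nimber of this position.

Build the Grundy sequence for stack A with g(k) = mex{g(k−s) : s ∈ {2, 5}, s ≤ k}:
g(0) = mex{} = 0
g(1) = mex{} = 0
g(2) = mex{0} = 1
g(3) = mex{0} = 1
g(4) = mex{1} = 0
g(5) = mex{0,1} = 2
g(6) = mex{0} = 1
g(7) = mex{1,2} = 0
g(8) = mex{1} = 0
g(9) = mex{0} = 1
So g(9) = 1.
For stack B, compute g(0), g(1), … with moves {2, 4}:
k:     0  1  2  3  4  5
g(k):  0  0  1  1  2  2
So g(5) = 2.
By the Sprague-Grundy theorem, the Grundy value of a sum of independent games is the XOR of the component values.
Combined value = 1 ⊕ 2 = 3.

3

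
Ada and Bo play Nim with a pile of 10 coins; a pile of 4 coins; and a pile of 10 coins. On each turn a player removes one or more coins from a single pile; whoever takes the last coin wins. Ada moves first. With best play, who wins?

Ada wins

Write each in binary and XOR column by column:
  1010  (10)
  0100  (4)
  1010  (10)
  ----
  0100  (4)
The nim-sum is 4 ≠ 0, so this is an N-position: the player to move can win; Ada has a winning move.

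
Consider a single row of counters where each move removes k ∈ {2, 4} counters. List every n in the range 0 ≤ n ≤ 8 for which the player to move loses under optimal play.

0, 1, 6, 7

Build the Grundy sequence with g(k) = mex{g(k−s) : s ∈ {2, 4}, s ≤ k}:
g(0) = mex{} = 0
g(1) = mex{} = 0
g(2) = mex{0} = 1
g(3) = mex{0} = 1
g(4) = mex{0,1} = 2
g(5) = mex{0,1} = 2
g(6) = mex{1,2} = 0
g(7) = mex{1,2} = 0
g(8) = mex{0,2} = 1
The P-positions (g = 0) in 0..8 are 0, 1, 6, 7.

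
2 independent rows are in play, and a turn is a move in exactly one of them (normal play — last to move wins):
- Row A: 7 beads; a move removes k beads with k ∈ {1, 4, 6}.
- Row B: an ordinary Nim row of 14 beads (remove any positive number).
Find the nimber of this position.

Grundy values for row A (subtraction set {1, 4, 6}):
g(0) = mex{} = 0
g(1) = mex{0} = 1
g(2) = mex{1} = 0
g(3) = mex{0} = 1
g(4) = mex{0,1} = 2
g(5) = mex{1,2} = 0
g(6) = mex{0} = 1
g(7) = mex{1} = 0
So g(7) = 0.
Row B is a plain Nim row of size 14, so its Grundy value is 14.
The value of a disjunctive sum is the nim-sum of the parts.
Combined value = 0 ⊕ 14 = 14.

14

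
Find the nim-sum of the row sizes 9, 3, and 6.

12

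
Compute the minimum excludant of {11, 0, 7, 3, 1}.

2

The values 0, 1 are all present; 2 is the first non-negative integer missing from the set.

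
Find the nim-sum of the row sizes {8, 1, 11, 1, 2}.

1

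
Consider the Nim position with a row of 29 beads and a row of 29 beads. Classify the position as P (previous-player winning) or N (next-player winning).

Bitwise XOR of the heap sizes:
  11101  (29)
  11101  (29)
  -----
  00000  (0)
The nim-sum is 0, so this is a P-position: the player to move is in a losing position under optimal play.

P-position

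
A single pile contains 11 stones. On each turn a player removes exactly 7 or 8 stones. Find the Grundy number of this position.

1

Build the Grundy sequence with g(k) = mex{g(k−s) : s ∈ {7, 8}, s ≤ k}:
k:     0  1  2  3  4  5  6  7  8  9 10 11
g(k):  0  0  0  0  0  0  0  1  1  1  1  1
So g(11) = 1.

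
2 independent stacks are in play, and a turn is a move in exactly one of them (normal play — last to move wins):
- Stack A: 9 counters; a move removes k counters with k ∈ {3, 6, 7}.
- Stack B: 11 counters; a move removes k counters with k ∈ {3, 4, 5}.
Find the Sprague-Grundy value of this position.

Build the Grundy sequence for stack A with g(k) = mex{g(k−s) : s ∈ {3, 6, 7}, s ≤ k}:
k:     0  1  2  3  4  5  6  7  8  9
g(k):  0  0  0  1  1  1  2  2  2  3
So g(9) = 3.
For stack B, compute g(0), g(1), … with moves {3, 4, 5}:
g(0) = mex{} = 0
g(1) = mex{} = 0
g(2) = mex{} = 0
g(3) = mex{0} = 1
g(4) = mex{0} = 1
g(5) = mex{0} = 1
g(6) = mex{0,1} = 2
g(7) = mex{0,1} = 2
g(8) = mex{1} = 0
g(9) = mex{1,2} = 0
g(10) = mex{1,2} = 0
g(11) = mex{0,2} = 1
So g(11) = 1.
The value of a disjunctive sum is the nim-sum of the parts.
Combined value = 3 ⊕ 1 = 2.

2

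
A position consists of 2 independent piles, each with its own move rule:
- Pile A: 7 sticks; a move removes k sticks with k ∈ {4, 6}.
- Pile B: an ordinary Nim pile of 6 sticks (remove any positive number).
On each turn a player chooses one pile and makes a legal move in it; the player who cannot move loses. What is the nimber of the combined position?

7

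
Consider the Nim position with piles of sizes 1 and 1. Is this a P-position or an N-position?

P-position

Compute the nim-sum pairwise:
1 ^ 1 = 0
The nim-sum is 0, so this is a P-position: the player to move is in a losing position under optimal play.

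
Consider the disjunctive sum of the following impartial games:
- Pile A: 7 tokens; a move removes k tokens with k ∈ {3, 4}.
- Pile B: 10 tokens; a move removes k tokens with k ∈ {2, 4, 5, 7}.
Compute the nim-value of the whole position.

0

Grundy values for pile A (subtraction set {3, 4}):
k:     0  1  2  3  4  5  6  7
g(k):  0  0  0  1  1  1  2  0
So g(7) = 0.
Grundy values for pile B (subtraction set {2, 4, 5, 7}):
k:     0  1  2  3  4  5  6  7  8  9 10
g(k):  0  0  1  1  2  2  3  3  4  0  0
So g(10) = 0.
By the Sprague-Grundy theorem, the Grundy value of a sum of independent games is the XOR of the component values.
Combined value = 0 XOR 0 = 0.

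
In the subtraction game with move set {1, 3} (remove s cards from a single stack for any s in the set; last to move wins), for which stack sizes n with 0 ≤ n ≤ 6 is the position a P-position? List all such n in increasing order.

0, 2, 4, 6

Compute g(0), g(1), … for moves {1, 3}:
g(0) = mex{} = 0
g(1) = mex{0} = 1
g(2) = mex{1} = 0
g(3) = mex{0} = 1
g(4) = mex{1} = 0
g(5) = mex{0} = 1
g(6) = mex{1} = 0
The P-positions (g = 0) in 0..6 are 0, 2, 4, 6.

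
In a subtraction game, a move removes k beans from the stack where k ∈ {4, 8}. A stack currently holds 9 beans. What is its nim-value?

2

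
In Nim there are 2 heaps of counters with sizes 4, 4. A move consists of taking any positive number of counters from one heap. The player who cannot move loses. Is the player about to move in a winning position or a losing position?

Losing position

Write each in binary and XOR column by column:
  100  (4)
  100  (4)
  ---
  000  (0)
The nim-sum is 0, so this is a P-position: the player to move is in a losing position under optimal play.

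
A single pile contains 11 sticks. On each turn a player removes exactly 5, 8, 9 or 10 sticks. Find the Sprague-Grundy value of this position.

Grundy values for subtraction set {5, 8, 9, 10}:
g(0) = mex{} = 0
g(1) = mex{} = 0
g(2) = mex{} = 0
g(3) = mex{} = 0
g(4) = mex{} = 0
g(5) = mex{0} = 1
g(6) = mex{0} = 1
g(7) = mex{0} = 1
g(8) = mex{0} = 1
g(9) = mex{0} = 1
g(10) = mex{0,1} = 2
g(11) = mex{0,1} = 2
So g(11) = 2.

2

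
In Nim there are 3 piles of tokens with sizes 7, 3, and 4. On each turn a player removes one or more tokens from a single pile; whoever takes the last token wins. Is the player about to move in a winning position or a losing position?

Compute the nim-sum pairwise:
7 XOR 3 = 4
4 XOR 4 = 0
The nim-sum is 0, so this is a P-position: the player to move is in a losing position under optimal play.

Losing position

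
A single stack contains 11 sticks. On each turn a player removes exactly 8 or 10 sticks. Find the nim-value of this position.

1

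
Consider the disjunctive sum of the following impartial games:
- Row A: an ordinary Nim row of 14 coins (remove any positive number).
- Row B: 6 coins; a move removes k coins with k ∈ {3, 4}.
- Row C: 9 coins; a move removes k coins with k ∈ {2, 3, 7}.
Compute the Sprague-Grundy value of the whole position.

14

Row A is a plain Nim row of size 14, so its Grundy value is 14.
For row B, compute g(0), g(1), … with moves {3, 4}:
g(0) = mex{} = 0
g(1) = mex{} = 0
g(2) = mex{} = 0
g(3) = mex{0} = 1
g(4) = mex{0} = 1
g(5) = mex{0} = 1
g(6) = mex{0,1} = 2
So g(6) = 2.
Grundy values for row C (subtraction set {2, 3, 7}):
g(0) = mex{} = 0
g(1) = mex{} = 0
g(2) = mex{0} = 1
g(3) = mex{0} = 1
g(4) = mex{0,1} = 2
g(5) = mex{1} = 0
g(6) = mex{1,2} = 0
g(7) = mex{0,2} = 1
g(8) = mex{0} = 1
g(9) = mex{0,1} = 2
So g(9) = 2.
By the Sprague-Grundy theorem, the Grundy value of a sum of independent games is the XOR of the component values.
Combined value = 14 ⊕ 2 ⊕ 2 = 14.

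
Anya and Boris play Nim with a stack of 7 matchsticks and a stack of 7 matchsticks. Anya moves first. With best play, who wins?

Boris wins

Write each in binary and XOR column by column:
  111  (7)
  111  (7)
  ---
  000  (0)
The nim-sum is 0, so this is a P-position: the player to move is in a losing position under optimal play; Anya is about to move from it and so loses — Boris wins.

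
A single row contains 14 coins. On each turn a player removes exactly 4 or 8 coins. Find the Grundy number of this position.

0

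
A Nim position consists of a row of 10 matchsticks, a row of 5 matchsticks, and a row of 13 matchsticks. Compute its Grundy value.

Nim-sum: 10 ^ 5 ^ 13 = 2.

2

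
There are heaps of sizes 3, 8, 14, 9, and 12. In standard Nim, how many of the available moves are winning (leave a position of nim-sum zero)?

0

Write each in binary and XOR column by column:
  0011  (3)
  1000  (8)
  1110  (14)
  1001  (9)
  1100  (12)
  ----
  0000  (0)
The nim-sum is already 0, so every move leaves a nonzero nim-sum — there are no winning moves.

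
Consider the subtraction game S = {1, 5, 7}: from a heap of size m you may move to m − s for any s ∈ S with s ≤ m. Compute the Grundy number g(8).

Grundy values for subtraction set {1, 5, 7}:
g(0) = mex{} = 0
g(1) = mex{0} = 1
g(2) = mex{1} = 0
g(3) = mex{0} = 1
g(4) = mex{1} = 0
g(5) = mex{0} = 1
g(6) = mex{1} = 0
g(7) = mex{0} = 1
g(8) = mex{1} = 0
So g(8) = 0.

0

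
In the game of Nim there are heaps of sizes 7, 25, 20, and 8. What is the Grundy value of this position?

2

Compute the nim-sum pairwise:
7 ⊕ 25 = 30
30 ⊕ 20 = 10
10 ⊕ 8 = 2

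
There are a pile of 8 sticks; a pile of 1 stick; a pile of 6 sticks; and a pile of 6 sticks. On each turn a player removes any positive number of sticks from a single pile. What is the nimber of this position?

Compute the nim-sum pairwise:
8 XOR 1 = 9
9 XOR 6 = 15
15 XOR 6 = 9

9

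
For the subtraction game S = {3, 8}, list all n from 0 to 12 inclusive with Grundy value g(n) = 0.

0, 1, 2, 6, 7, 11, 12

Build the Grundy sequence with g(k) = mex{g(k−s) : s ∈ {3, 8}, s ≤ k}:
g(0) = mex{} = 0
g(1) = mex{} = 0
g(2) = mex{} = 0
g(3) = mex{0} = 1
g(4) = mex{0} = 1
g(5) = mex{0} = 1
g(6) = mex{1} = 0
g(7) = mex{1} = 0
g(8) = mex{0,1} = 2
g(9) = mex{0} = 1
g(10) = mex{0} = 1
g(11) = mex{1,2} = 0
g(12) = mex{1} = 0
The P-positions (g = 0) in 0..12 are 0, 1, 2, 6, 7, 11, 12.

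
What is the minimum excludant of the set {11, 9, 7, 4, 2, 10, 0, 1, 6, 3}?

5

The values 0, 1, 2, 3, 4 are all present; 5 is the first non-negative integer missing from the set.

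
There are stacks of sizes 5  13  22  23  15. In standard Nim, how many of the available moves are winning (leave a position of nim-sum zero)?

Nim-sum: 5 XOR 13 XOR 22 XOR 23 XOR 15 = 6.
The overall nim-sum is X = 6. A stack of size p has a winning move iff p XOR X < p (reduce it to p XOR X).
  5: 5 XOR 6 = 3 < 5 — winning move (to 3).
  13: 13 XOR 6 = 11 < 13 — winning move (to 11).
  22: 22 XOR 6 = 16 < 22 — winning move (to 16).
  23: 23 XOR 6 = 17 < 23 — winning move (to 17).
  15: 15 XOR 6 = 9 < 15 — winning move (to 9).
That gives 5 winning moves.

5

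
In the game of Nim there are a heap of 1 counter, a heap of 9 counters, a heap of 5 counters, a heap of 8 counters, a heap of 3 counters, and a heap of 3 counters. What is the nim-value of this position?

In binary:
  0001  (1)
  1001  (9)
  0101  (5)
  1000  (8)
  0011  (3)
  0011  (3)
  ----
  0101  (5)

5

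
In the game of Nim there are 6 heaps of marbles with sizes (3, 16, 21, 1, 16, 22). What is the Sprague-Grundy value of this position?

1

In binary:
  00011  (3)
  10000  (16)
  10101  (21)
  00001  (1)
  10000  (16)
  10110  (22)
  -----
  00001  (1)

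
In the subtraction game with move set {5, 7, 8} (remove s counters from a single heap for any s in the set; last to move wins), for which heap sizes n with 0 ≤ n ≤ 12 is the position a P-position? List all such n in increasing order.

0, 1, 2, 3, 4

Grundy values for subtraction set {5, 7, 8}:
k:     0  1  2  3  4  5  6  7  8  9 10 11 12
g(k):  0  0  0  0  0  1  1  1  1  1  2  2  2
The P-positions (g = 0) in 0..12 are 0, 1, 2, 3, 4.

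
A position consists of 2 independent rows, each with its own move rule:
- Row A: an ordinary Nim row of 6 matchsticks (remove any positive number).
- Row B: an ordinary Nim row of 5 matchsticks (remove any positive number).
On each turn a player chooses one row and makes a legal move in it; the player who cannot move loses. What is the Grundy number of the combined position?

3

Row A is a plain Nim row of size 6, so its Grundy value is 6.
Row B is a plain Nim row of size 5, so its Grundy value is 5.
The value of a disjunctive sum is the nim-sum of the parts.
Combined value = 6 ⊕ 5 = 3.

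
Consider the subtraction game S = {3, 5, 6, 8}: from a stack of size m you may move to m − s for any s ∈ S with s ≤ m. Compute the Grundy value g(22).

0

Build the Grundy sequence with g(k) = mex{g(k−s) : s ∈ {3, 5, 6, 8}, s ≤ k}:
k:     0  1  2  3  4  5  6  7  8  9 10 11 12 13 14 15 16 17 18 19 20 21 22
g(k):  0  0  0  1  1  1  2  2  2  3  3  0  0  0  1  1  1  2  2  2  3  3  0
So g(22) = 0.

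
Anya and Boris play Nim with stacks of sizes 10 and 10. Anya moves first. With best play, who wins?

Boris wins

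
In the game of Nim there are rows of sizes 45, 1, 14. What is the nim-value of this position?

34

Compute the nim-sum pairwise:
45 ^ 1 = 44
44 ^ 14 = 34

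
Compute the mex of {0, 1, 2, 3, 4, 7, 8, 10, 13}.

The values 0, 1, 2, 3, 4 are all present; 5 is the first non-negative integer missing from the set.

5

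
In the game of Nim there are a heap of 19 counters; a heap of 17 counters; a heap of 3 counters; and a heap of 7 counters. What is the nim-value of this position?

Nim-sum: 19 XOR 17 XOR 3 XOR 7 = 6.

6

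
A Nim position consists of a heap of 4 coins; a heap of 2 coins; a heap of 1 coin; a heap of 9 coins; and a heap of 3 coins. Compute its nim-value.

13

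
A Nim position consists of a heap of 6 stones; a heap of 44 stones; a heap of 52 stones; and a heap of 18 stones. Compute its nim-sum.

Nim-sum: 6 ^ 44 ^ 52 ^ 18 = 12.

12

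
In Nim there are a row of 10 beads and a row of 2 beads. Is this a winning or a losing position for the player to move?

Winning position

In binary:
  1010  (10)
  0010  (2)
  ----
  1000  (8)
The nim-sum is 8 ≠ 0, so this is an N-position: the player to move can win.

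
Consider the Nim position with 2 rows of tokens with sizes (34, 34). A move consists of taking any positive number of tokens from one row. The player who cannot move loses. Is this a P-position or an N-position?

P-position

Nim-sum: 34 ^ 34 = 0.
The nim-sum is 0, so this is a P-position: the player to move is in a losing position under optimal play.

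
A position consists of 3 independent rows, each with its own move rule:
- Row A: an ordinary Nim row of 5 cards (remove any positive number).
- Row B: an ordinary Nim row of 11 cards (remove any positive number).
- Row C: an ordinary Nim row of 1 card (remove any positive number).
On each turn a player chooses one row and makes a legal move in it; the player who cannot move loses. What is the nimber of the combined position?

15

Row A is a plain Nim row of size 5, so its Grundy value is 5.
Row B is a plain Nim row of size 11, so its Grundy value is 11.
Row C is a plain Nim row of size 1, so its Grundy value is 1.
By the Sprague-Grundy theorem, the Grundy value of a sum of independent games is the XOR of the component values.
Combined value = 5 ⊕ 11 ⊕ 1 = 15.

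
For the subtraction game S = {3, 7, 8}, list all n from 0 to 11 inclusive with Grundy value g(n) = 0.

0, 1, 2, 6, 11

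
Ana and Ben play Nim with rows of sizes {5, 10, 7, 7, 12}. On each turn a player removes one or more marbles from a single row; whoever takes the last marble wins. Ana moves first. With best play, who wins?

In binary:
  0101  (5)
  1010  (10)
  0111  (7)
  0111  (7)
  1100  (12)
  ----
  0011  (3)
The nim-sum is 3 ≠ 0, so this is an N-position: the player to move can win; Ana has a winning move.

Ana wins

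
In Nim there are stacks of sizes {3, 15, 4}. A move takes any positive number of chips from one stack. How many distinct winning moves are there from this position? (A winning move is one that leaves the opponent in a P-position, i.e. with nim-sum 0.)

Compute the nim-sum pairwise:
3 ⊕ 15 = 12
12 ⊕ 4 = 8
The overall nim-sum is X = 8. A stack of size p has a winning move iff p XOR X < p (reduce it to p XOR X).
  3: 3 XOR 8 = 11 ≥ 3 — no move.
  15: 15 XOR 8 = 7 < 15 — winning move (to 7).
  4: 4 XOR 8 = 12 ≥ 4 — no move.
That gives 1 winning move.

1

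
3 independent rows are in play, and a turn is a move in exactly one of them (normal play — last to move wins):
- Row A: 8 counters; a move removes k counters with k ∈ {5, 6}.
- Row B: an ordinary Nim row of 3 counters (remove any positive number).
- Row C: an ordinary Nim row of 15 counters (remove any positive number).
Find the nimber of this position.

13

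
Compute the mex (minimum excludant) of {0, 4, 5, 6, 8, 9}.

1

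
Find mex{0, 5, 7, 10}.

0 is in the set but 1 is not, so the mex is 1.

1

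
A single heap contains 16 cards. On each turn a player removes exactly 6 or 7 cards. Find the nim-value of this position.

0

Build the Grundy sequence with g(k) = mex{g(k−s) : s ∈ {6, 7}, s ≤ k}:
k:     0  1  2  3  4  5  6  7  8  9 10 11 12 13 14 15 16
g(k):  0  0  0  0  0  0  1  1  1  1  1  1  2  0  0  0  0
So g(16) = 0.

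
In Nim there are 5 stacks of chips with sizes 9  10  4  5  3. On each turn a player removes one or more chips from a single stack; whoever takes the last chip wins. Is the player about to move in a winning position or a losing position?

Winning position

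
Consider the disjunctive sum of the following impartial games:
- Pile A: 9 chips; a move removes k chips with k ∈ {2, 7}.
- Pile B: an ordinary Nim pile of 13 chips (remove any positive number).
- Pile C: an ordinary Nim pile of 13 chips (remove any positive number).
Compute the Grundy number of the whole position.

0

For pile A, compute g(0), g(1), … with moves {2, 7}:
g(0) = mex{} = 0
g(1) = mex{} = 0
g(2) = mex{0} = 1
g(3) = mex{0} = 1
g(4) = mex{1} = 0
g(5) = mex{1} = 0
g(6) = mex{0} = 1
g(7) = mex{0} = 1
g(8) = mex{0,1} = 2
g(9) = mex{1} = 0
So g(9) = 0.
Pile B is a plain Nim pile of size 13, so its Grundy value is 13.
Pile C is a plain Nim pile of size 13, so its Grundy value is 13.
The value of a disjunctive sum is the nim-sum of the parts.
Combined value = 0 ⊕ 13 ⊕ 13 = 0.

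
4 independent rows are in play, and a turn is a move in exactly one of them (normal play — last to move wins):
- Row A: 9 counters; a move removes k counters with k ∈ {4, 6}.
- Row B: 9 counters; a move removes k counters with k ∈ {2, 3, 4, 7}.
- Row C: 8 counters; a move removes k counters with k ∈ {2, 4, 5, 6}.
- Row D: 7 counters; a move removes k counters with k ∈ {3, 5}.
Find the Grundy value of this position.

Build the Grundy sequence for row A with g(k) = mex{g(k−s) : s ∈ {4, 6}, s ≤ k}:
g(0) = mex{} = 0
g(1) = mex{} = 0
g(2) = mex{} = 0
g(3) = mex{} = 0
g(4) = mex{0} = 1
g(5) = mex{0} = 1
g(6) = mex{0} = 1
g(7) = mex{0} = 1
g(8) = mex{0,1} = 2
g(9) = mex{0,1} = 2
So g(9) = 2.
Build the Grundy sequence for row B with g(k) = mex{g(k−s) : s ∈ {2, 3, 4, 7}, s ≤ k}:
g(0) = mex{} = 0
g(1) = mex{} = 0
g(2) = mex{0} = 1
g(3) = mex{0} = 1
g(4) = mex{0,1} = 2
g(5) = mex{0,1} = 2
g(6) = mex{1,2} = 0
g(7) = mex{0,1,2} = 3
g(8) = mex{0,2} = 1
g(9) = mex{0,1,2,3} = 4
So g(9) = 4.
Build the Grundy sequence for row C with g(k) = mex{g(k−s) : s ∈ {2, 4, 5, 6}, s ≤ k}:
k:     0  1  2  3  4  5  6  7  8
g(k):  0  0  1  1  2  2  3  3  0
So g(8) = 0.
Grundy values for row D (subtraction set {3, 5}):
g(0) = mex{} = 0
g(1) = mex{} = 0
g(2) = mex{} = 0
g(3) = mex{0} = 1
g(4) = mex{0} = 1
g(5) = mex{0} = 1
g(6) = mex{0,1} = 2
g(7) = mex{0,1} = 2
So g(7) = 2.
By the Sprague-Grundy theorem, the Grundy value of a sum of independent games is the XOR of the component values.
Combined value = 2 XOR 4 XOR 0 XOR 2 = 4.

4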